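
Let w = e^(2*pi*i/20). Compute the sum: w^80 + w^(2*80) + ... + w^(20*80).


Step 1: The sum sum_{j=1}^{n} w^(k*j) equals n if n | k, else 0.
Step 2: Here n = 20, k = 80
Step 3: Does n divide k? 20 | 80 -> True
Step 4: Sum = 20

20


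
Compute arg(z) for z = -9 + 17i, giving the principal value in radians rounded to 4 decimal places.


Step 1: z = -9 + 17i
Step 2: arg(z) = atan2(17, -9)
Step 3: arg(z) = 2.0577

2.0577


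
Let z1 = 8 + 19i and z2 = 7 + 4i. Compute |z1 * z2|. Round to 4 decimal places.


Step 1: |z1| = sqrt(8^2 + 19^2) = sqrt(425)
Step 2: |z2| = sqrt(7^2 + 4^2) = sqrt(65)
Step 3: |z1*z2| = |z1|*|z2| = sqrt(425) * sqrt(65) = sqrt(425 * 65) = sqrt(27625)
Step 4: = 166.2077

166.2077


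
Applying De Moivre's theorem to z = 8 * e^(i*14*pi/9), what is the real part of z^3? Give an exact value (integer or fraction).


Step 1: By De Moivre's theorem, z^3 = 8^3 * e^(i*3*14*pi/9) = 512 * (cos(14*pi/3) + i*sin(14*pi/3))
Step 2: |z|^3 = 8^3 = 512
Step 3: Reduce the angle mod 2*pi: 14*pi/3 - 4*pi = 2*pi/3
Step 4: cos(2*pi/3) = -1/2
Step 5: Re(z^3) = 512 * (-1/2) = -256

-256


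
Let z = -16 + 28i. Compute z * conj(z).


Step 1: conj(z) = -16 - 28i
Step 2: z * conj(z) = (-16)^2 + 28^2
Step 3: = 256 + 784 = 1040

1040


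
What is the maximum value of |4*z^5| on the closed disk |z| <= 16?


Step 1: On |z| = 16, |f(z)| = 4 * |z|^5 = 4 * 16^5
Step 2: By maximum modulus principle, maximum is on boundary.
Step 3: Maximum = 4 * 1048576 = 4194304

4194304


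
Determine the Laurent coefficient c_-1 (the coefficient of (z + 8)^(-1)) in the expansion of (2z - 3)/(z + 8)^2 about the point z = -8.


Step 1: Write the numerator in powers of (z + 8): 2z - 3 = 2(z + 8) + (2*(-8) - 3) = 2(z + 8) - 19
Step 2: Divide by (z + 8)^2: f(z) = -19(z + 8)^(-2) + 2(z + 8)^(-1)
Step 3: This finite sum is the Laurent series of f about z = -8.
Step 4: Coefficient of (z + 8)^(-1) = coefficient of (z + 8) in the re-centred numerator = 2

2


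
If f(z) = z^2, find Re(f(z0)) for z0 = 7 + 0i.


Step 1: z0 = 7 + 0i
Step 2: z0^2 = 7^2 - 0^2 + 0i
Step 3: real part = 49 - 0 = 49

49


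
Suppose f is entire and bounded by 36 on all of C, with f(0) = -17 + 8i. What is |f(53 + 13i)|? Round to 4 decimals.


Step 1: By Liouville's theorem, a bounded entire function is constant.
Step 2: f(z) = f(0) = -17 + 8i for all z.
Step 3: |f(w)| = |-17 + 8i| = sqrt(289 + 64)
Step 4: = 18.7883

18.7883


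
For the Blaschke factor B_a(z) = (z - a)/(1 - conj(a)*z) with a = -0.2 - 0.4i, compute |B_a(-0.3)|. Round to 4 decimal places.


Step 1: Numerator z0 - a = -0.3 - (-0.2 - 0.4i) = -0.1 + 0.4i
Step 2: Denominator 1 - conj(a)*z0 = 1 - (-0.2 + 0.4i)*(-0.3) = 0.94 + 0.12i
Step 3: |z0 - a|^2 = (-0.1)^2 + 0.4^2 = 0.17; |1 - conj(a)*z0|^2 = 0.94^2 + 0.12^2 = 0.898
Step 4: |B_a(-0.3)| = sqrt(0.17 / 0.898) = sqrt(0.18931)
Step 5: = 0.4351

0.4351


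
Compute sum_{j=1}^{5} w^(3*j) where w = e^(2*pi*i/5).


Step 1: The sum sum_{j=1}^{n} w^(k*j) equals n if n | k, else 0.
Step 2: Here n = 5, k = 3
Step 3: Does n divide k? 5 | 3 -> False
Step 4: Sum = 0

0


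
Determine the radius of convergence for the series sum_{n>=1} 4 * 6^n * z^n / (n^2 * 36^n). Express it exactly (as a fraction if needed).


Step 1: General term a_n = 4 * 6^n / (n^2 * 36^n)
Step 2: By the root test, |a_n|^(1/n) = 4^(1/n) * 6 / (n^(2/n) * 36) -> 6/36 as n -> infinity (since 4^(1/n) -> 1 and n^(2/n) -> 1)
Step 3: R = 1/lim|a_n|^(1/n) = 36/6 = 6

6


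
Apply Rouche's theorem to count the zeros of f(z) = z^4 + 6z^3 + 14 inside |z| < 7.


Step 1: On |z| = 7 the three terms have sizes |z^4| = 7^4 = 2401, |6z^3| = 6*7^3 = 2058, |14| = 14
Step 2: The dominant term is g(z) = z^4; let h(z) = 6z^3 + 14 so f = g + h
Step 3: On |z| = 7: |g| = 2401 and |h| <= 2058 + 14 = 2072
Step 4: Since 2401 > 2072, |h| < |g| on |z| = 7, so by Rouche f has the same number of zeros as g inside |z| < 7
Step 5: g(z) = z^4 has 4 zeros (all at the origin) inside |z| < 7. Answer = 4

4


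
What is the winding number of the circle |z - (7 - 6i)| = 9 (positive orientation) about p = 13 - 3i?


Step 1: Center c = (7, -6), radius = 9
Step 2: |p - c|^2 = 6^2 + 3^2 = 45
Step 3: r^2 = 81
Step 4: |p-c| < r so winding number = 1

1


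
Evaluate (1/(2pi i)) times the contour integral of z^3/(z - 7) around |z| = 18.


Step 1: f(z) = z^3, a = 7 is inside |z| = 18
Step 2: By Cauchy integral formula: (1/(2pi*i)) * integral = f(a)
Step 3: f(7) = 7^3 = 343

343


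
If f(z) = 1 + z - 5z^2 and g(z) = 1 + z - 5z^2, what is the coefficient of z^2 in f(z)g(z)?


Step 1: z^2 term in f*g comes from: (1)*(-5z^2) + (z)*(z) + (-5z^2)*(1)
Step 2: = -5 + 1 - 5
Step 3: = -9

-9


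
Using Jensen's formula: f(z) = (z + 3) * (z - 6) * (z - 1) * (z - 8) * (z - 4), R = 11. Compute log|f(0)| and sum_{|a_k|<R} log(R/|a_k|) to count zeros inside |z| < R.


Jensen's formula: (1/2pi)*integral log|f(Re^it)|dt = log|f(0)| + sum_{|a_k|<R} log(R/|a_k|)
Step 1: f(0) = 3 * (-6) * (-1) * (-8) * (-4) = 576
Step 2: log|f(0)| = log|-3| + log|6| + log|1| + log|8| + log|4| = 6.3561
Step 3: Zeros inside |z| < 11: -3, 6, 1, 8, 4
Step 4: Jensen sum = log(11/3) + log(11/6) + log(11/1) + log(11/8) + log(11/4) = 5.6334
Step 5: n(R) = number of terms in the Jensen sum = count of zeros inside |z| < 11 = 5

5


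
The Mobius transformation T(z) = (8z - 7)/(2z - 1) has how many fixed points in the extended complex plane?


Step 1: Fixed points satisfy T(z) = z
Step 2: 2z^2 - 9z + 7 = 0
Step 3: Discriminant = (-9)^2 - 4*2*7 = 25
Step 4: Number of fixed points = 2

2


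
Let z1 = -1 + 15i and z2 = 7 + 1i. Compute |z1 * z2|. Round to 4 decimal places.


Step 1: |z1| = sqrt((-1)^2 + 15^2) = sqrt(226)
Step 2: |z2| = sqrt(7^2 + 1^2) = sqrt(50)
Step 3: |z1*z2| = |z1|*|z2| = sqrt(226) * sqrt(50) = sqrt(226 * 50) = sqrt(11300)
Step 4: = 106.3015

106.3015


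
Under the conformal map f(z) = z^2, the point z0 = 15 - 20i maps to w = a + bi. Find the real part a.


Step 1: z0 = 15 - 20i
Step 2: z0^2 = 15^2 - (-20)^2 - 600i
Step 3: real part = 225 - 400 = -175

-175


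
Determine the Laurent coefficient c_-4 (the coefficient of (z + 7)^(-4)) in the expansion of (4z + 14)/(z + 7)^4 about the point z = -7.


Step 1: Write the numerator in powers of (z + 7): 4z + 14 = 4(z + 7) + (4*(-7) + 14) = 4(z + 7) - 14
Step 2: Divide by (z + 7)^4: f(z) = -14(z + 7)^(-4) + 4(z + 7)^(-3)
Step 3: This finite sum is the Laurent series of f about z = -7.
Step 4: Coefficient of (z + 7)^(-4) = 4*(-7) + 14 = -14

-14


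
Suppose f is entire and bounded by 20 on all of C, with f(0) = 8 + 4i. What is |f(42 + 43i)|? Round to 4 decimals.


Step 1: By Liouville's theorem, a bounded entire function is constant.
Step 2: f(z) = f(0) = 8 + 4i for all z.
Step 3: |f(w)| = |8 + 4i| = sqrt(64 + 16)
Step 4: = 8.9443

8.9443


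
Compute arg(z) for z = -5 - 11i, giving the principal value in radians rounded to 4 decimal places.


Step 1: z = -5 - 11i
Step 2: arg(z) = atan2(-11, -5)
Step 3: arg(z) = -1.9974

-1.9974


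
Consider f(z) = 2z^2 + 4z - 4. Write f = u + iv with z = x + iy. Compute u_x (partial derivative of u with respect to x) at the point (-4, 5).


Step 1: f(z) = 2(x+iy)^2 + 4(x+iy) - 4
Step 2: u = 2(x^2 - y^2) + 4x - 4
Step 3: u_x = 4x + 4
Step 4: At (-4, 5): u_x = -16 + 4 = -12

-12


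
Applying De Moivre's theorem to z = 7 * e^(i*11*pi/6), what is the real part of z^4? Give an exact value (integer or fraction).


Step 1: By De Moivre's theorem, z^4 = 7^4 * e^(i*4*11*pi/6) = 2401 * (cos(22*pi/3) + i*sin(22*pi/3))
Step 2: |z|^4 = 7^4 = 2401
Step 3: Reduce the angle mod 2*pi: 22*pi/3 - 6*pi = 4*pi/3
Step 4: cos(4*pi/3) = -1/2
Step 5: Re(z^4) = 2401 * (-1/2) = -2401/2

-2401/2


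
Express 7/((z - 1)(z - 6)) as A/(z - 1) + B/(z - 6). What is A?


Step 1: Multiply both sides by (z - 1) and set z = 1
Step 2: A = 7 / (1 - 6)
Step 3: A = 7 / (-5)
Step 4: A = -7/5

-7/5


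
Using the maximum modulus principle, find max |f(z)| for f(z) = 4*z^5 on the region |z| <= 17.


Step 1: On |z| = 17, |f(z)| = 4 * |z|^5 = 4 * 17^5
Step 2: By maximum modulus principle, maximum is on boundary.
Step 3: Maximum = 4 * 1419857 = 5679428

5679428


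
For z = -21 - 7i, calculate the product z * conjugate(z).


Step 1: conj(z) = -21 + 7i
Step 2: z * conj(z) = (-21)^2 + (-7)^2
Step 3: = 441 + 49 = 490

490


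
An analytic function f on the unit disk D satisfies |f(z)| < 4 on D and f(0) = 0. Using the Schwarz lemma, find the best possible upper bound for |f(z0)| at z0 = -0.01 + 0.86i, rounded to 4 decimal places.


Step 1: g = f/4 maps D -> D with g(0) = 0, so by the Schwarz lemma |g(z)| <= |z|, i.e. |f(z)| <= 4|z|; this is sharp (f(z) = 4z).
Step 2: |z0|^2 = (-0.01)^2 + 0.86^2 = 0.7397
Step 3: |z0| = sqrt(0.7397) = 0.860058
Step 4: Best bound = 4 * |z0| = 4 * 0.860058 = 3.4402

3.4402


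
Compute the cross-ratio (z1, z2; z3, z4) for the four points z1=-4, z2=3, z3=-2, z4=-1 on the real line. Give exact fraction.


Step 1: (z1-z3)(z2-z4) = (-2) * 4 = -8
Step 2: (z1-z4)(z2-z3) = (-3) * 5 = -15
Step 3: Cross-ratio = 8/15 = 8/15

8/15


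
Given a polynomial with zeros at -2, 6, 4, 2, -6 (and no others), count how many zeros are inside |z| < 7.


Step 1: Check each root:
  z = -2: |-2| = 2 < 7
  z = 6: |6| = 6 < 7
  z = 4: |4| = 4 < 7
  z = 2: |2| = 2 < 7
  z = -6: |-6| = 6 < 7
Step 2: Count = 5

5


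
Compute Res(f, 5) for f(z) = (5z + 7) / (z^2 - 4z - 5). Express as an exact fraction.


Step 1: Q(z) = z^2 - 4z - 5 = (z - 5)(z + 1)
Step 2: Q'(z) = 2z - 4
Step 3: Q'(5) = 6, P(5) = 32
Step 4: Res = P(5)/Q'(5) = 32/6 = 16/3

16/3


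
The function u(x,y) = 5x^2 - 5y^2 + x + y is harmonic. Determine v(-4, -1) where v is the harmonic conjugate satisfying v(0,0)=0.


Step 1: v_x = -u_y = 10y - 1
Step 2: v_y = u_x = 10x + 1
Step 3: v = 10xy - x + y + C
Step 4: v(0,0) = 0 => C = 0
Step 5: v(-4, -1) = 43

43


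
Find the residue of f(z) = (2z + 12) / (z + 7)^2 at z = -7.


Step 1: Pole of order 2 at z = -7
Step 2: Res = lim d/dz [(z + 7)^2 * f(z)] as z -> -7
Step 3: (z + 7)^2 * f(z) = 2z + 12
Step 4: d/dz[2z + 12] = 2

2


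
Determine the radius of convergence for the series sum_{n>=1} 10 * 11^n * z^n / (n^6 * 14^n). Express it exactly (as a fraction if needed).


Step 1: General term a_n = 10 * 11^n / (n^6 * 14^n)
Step 2: By the root test, |a_n|^(1/n) = 10^(1/n) * 11 / (n^(6/n) * 14) -> 11/14 as n -> infinity (since 10^(1/n) -> 1 and n^(6/n) -> 1)
Step 3: R = 1/lim|a_n|^(1/n) = 14/11

14/11


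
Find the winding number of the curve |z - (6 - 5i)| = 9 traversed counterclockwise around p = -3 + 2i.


Step 1: Center c = (6, -5), radius = 9
Step 2: |p - c|^2 = (-9)^2 + 7^2 = 130
Step 3: r^2 = 81
Step 4: |p-c| > r so winding number = 0

0


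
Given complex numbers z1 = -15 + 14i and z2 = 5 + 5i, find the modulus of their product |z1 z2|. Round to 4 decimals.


Step 1: |z1| = sqrt((-15)^2 + 14^2) = sqrt(421)
Step 2: |z2| = sqrt(5^2 + 5^2) = sqrt(50)
Step 3: |z1*z2| = |z1|*|z2| = sqrt(421) * sqrt(50) = sqrt(421 * 50) = sqrt(21050)
Step 4: = 145.0862

145.0862


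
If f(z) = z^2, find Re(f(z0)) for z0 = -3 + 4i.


Step 1: z0 = -3 + 4i
Step 2: z0^2 = (-3)^2 - 4^2 - 24i
Step 3: real part = 9 - 16 = -7

-7


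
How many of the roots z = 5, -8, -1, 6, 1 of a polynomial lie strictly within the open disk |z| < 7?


Step 1: Check each root:
  z = 5: |5| = 5 < 7
  z = -8: |-8| = 8 >= 7
  z = -1: |-1| = 1 < 7
  z = 6: |6| = 6 < 7
  z = 1: |1| = 1 < 7
Step 2: Count = 4

4


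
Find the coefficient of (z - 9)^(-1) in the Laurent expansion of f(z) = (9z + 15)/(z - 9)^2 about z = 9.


Step 1: Write the numerator in powers of (z - 9): 9z + 15 = 9(z - 9) + (9*9 + 15) = 9(z - 9) + 96
Step 2: Divide by (z - 9)^2: f(z) = 96(z - 9)^(-2) + 9(z - 9)^(-1)
Step 3: This finite sum is the Laurent series of f about z = 9.
Step 4: Coefficient of (z - 9)^(-1) = coefficient of (z - 9) in the re-centred numerator = 9

9


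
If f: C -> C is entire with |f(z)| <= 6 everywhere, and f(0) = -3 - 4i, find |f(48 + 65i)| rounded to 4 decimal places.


Step 1: By Liouville's theorem, a bounded entire function is constant.
Step 2: f(z) = f(0) = -3 - 4i for all z.
Step 3: |f(w)| = |-3 - 4i| = sqrt(9 + 16)
Step 4: = 5.0

5.0


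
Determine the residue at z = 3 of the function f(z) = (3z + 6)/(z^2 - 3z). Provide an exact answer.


Step 1: Q(z) = z^2 - 3z = (z - 3)(z)
Step 2: Q'(z) = 2z - 3
Step 3: Q'(3) = 3, P(3) = 15
Step 4: Res = P(3)/Q'(3) = 15/3 = 5

5


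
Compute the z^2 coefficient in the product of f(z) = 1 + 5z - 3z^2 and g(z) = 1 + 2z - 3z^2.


Step 1: z^2 term in f*g comes from: (1)*(-3z^2) + (5z)*(2z) + (-3z^2)*(1)
Step 2: = -3 + 10 - 3
Step 3: = 4

4


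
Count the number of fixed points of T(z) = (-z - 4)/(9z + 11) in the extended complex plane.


Step 1: Fixed points satisfy T(z) = z
Step 2: 9z^2 + 12z + 4 = 0
Step 3: Discriminant = 12^2 - 4*9*4 = 0
Step 4: Number of fixed points = 1

1


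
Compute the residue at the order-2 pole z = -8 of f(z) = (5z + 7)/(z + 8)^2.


Step 1: Pole of order 2 at z = -8
Step 2: Res = lim d/dz [(z + 8)^2 * f(z)] as z -> -8
Step 3: (z + 8)^2 * f(z) = 5z + 7
Step 4: d/dz[5z + 7] = 5

5


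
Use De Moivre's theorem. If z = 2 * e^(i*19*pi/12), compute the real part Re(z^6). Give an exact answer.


Step 1: By De Moivre's theorem, z^6 = 2^6 * e^(i*6*19*pi/12) = 64 * (cos(19*pi/2) + i*sin(19*pi/2))
Step 2: |z|^6 = 2^6 = 64
Step 3: Reduce the angle mod 2*pi: 19*pi/2 - 8*pi = 3*pi/2
Step 4: cos(3*pi/2) = 0
Step 5: Re(z^6) = 64 * 0 = 0

0


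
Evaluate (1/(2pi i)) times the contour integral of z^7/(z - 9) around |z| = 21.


Step 1: f(z) = z^7, a = 9 is inside |z| = 21
Step 2: By Cauchy integral formula: (1/(2pi*i)) * integral = f(a)
Step 3: f(9) = 9^7 = 4782969

4782969


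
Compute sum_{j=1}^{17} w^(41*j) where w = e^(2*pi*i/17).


Step 1: The sum sum_{j=1}^{n} w^(k*j) equals n if n | k, else 0.
Step 2: Here n = 17, k = 41
Step 3: Does n divide k? 17 | 41 -> False
Step 4: Sum = 0

0


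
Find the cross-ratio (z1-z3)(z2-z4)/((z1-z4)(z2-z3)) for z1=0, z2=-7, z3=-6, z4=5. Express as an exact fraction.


Step 1: (z1-z3)(z2-z4) = 6 * (-12) = -72
Step 2: (z1-z4)(z2-z3) = (-5) * (-1) = 5
Step 3: Cross-ratio = -72/5 = -72/5

-72/5


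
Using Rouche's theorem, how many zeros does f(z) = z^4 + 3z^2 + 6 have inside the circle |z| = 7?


Step 1: On |z| = 7 the three terms have sizes |z^4| = 7^4 = 2401, |3z^2| = 3*7^2 = 147, |6| = 6
Step 2: The dominant term is g(z) = z^4; let h(z) = 3z^2 + 6 so f = g + h
Step 3: On |z| = 7: |g| = 2401 and |h| <= 147 + 6 = 153
Step 4: Since 2401 > 153, |h| < |g| on |z| = 7, so by Rouche f has the same number of zeros as g inside |z| < 7
Step 5: g(z) = z^4 has 4 zeros (all at the origin) inside |z| < 7. Answer = 4

4


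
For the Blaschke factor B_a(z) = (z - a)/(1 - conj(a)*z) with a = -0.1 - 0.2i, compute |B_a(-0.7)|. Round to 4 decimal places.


Step 1: Numerator z0 - a = -0.7 - (-0.1 - 0.2i) = -0.6 + 0.2i
Step 2: Denominator 1 - conj(a)*z0 = 1 - (-0.1 + 0.2i)*(-0.7) = 0.93 + 0.14i
Step 3: |z0 - a|^2 = (-0.6)^2 + 0.2^2 = 0.4; |1 - conj(a)*z0|^2 = 0.93^2 + 0.14^2 = 0.8845
Step 4: |B_a(-0.7)| = sqrt(0.4 / 0.8845) = sqrt(0.452233)
Step 5: = 0.6725

0.6725


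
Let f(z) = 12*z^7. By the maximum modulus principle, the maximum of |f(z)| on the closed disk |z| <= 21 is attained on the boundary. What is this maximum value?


Step 1: On |z| = 21, |f(z)| = 12 * |z|^7 = 12 * 21^7
Step 2: By maximum modulus principle, maximum is on boundary.
Step 3: Maximum = 12 * 1801088541 = 21613062492

21613062492


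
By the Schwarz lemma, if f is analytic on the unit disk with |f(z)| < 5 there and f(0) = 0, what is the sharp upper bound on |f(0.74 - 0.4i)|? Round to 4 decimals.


Step 1: g = f/5 maps D -> D with g(0) = 0, so by the Schwarz lemma |g(z)| <= |z|, i.e. |f(z)| <= 5|z|; this is sharp (f(z) = 5z).
Step 2: |z0|^2 = 0.74^2 + (-0.4)^2 = 0.7076
Step 3: |z0| = sqrt(0.7076) = 0.84119
Step 4: Best bound = 5 * |z0| = 5 * 0.84119 = 4.2059

4.2059


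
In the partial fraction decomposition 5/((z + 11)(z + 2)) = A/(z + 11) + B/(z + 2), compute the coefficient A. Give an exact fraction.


Step 1: Multiply both sides by (z + 11) and set z = -11
Step 2: A = 5 / (-11 + 2)
Step 3: A = 5 / (-9)
Step 4: A = -5/9

-5/9


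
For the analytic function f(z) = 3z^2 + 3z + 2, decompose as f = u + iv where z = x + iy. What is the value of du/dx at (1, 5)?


Step 1: f(z) = 3(x+iy)^2 + 3(x+iy) + 2
Step 2: u = 3(x^2 - y^2) + 3x + 2
Step 3: u_x = 6x + 3
Step 4: At (1, 5): u_x = 6 + 3 = 9

9


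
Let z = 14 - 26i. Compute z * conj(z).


Step 1: conj(z) = 14 + 26i
Step 2: z * conj(z) = 14^2 + (-26)^2
Step 3: = 196 + 676 = 872

872


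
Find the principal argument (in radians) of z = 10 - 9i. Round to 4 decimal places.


Step 1: z = 10 - 9i
Step 2: arg(z) = atan2(-9, 10)
Step 3: arg(z) = -0.7328

-0.7328


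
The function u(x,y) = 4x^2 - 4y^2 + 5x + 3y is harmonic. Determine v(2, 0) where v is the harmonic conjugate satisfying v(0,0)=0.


Step 1: v_x = -u_y = 8y - 3
Step 2: v_y = u_x = 8x + 5
Step 3: v = 8xy - 3x + 5y + C
Step 4: v(0,0) = 0 => C = 0
Step 5: v(2, 0) = -6

-6


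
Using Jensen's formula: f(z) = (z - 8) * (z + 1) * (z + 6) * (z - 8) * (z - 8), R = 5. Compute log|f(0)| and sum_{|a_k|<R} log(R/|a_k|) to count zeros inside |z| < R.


Jensen's formula: (1/2pi)*integral log|f(Re^it)|dt = log|f(0)| + sum_{|a_k|<R} log(R/|a_k|)
Step 1: f(0) = (-8) * 1 * 6 * (-8) * (-8) = -3072
Step 2: log|f(0)| = log|8| + log|-1| + log|-6| + log|8| + log|8| = 8.0301
Step 3: Zeros inside |z| < 5: -1
Step 4: Jensen sum = log(5/1) = 1.6094
Step 5: n(R) = number of terms in the Jensen sum = count of zeros inside |z| < 5 = 1

1


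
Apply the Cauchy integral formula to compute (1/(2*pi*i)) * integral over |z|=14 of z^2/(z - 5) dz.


Step 1: f(z) = z^2, a = 5 is inside |z| = 14
Step 2: By Cauchy integral formula: (1/(2pi*i)) * integral = f(a)
Step 3: f(5) = 5^2 = 25

25


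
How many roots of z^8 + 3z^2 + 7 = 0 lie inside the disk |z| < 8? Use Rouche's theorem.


Step 1: On |z| = 8 the three terms have sizes |z^8| = 8^8 = 16777216, |3z^2| = 3*8^2 = 192, |7| = 7
Step 2: The dominant term is g(z) = z^8; let h(z) = 3z^2 + 7 so f = g + h
Step 3: On |z| = 8: |g| = 16777216 and |h| <= 192 + 7 = 199
Step 4: Since 16777216 > 199, |h| < |g| on |z| = 8, so by Rouche f has the same number of zeros as g inside |z| < 8
Step 5: g(z) = z^8 has 8 zeros (all at the origin) inside |z| < 8. Answer = 8

8


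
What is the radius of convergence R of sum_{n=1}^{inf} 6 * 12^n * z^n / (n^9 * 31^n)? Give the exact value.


Step 1: General term a_n = 6 * 12^n / (n^9 * 31^n)
Step 2: By the root test, |a_n|^(1/n) = 6^(1/n) * 12 / (n^(9/n) * 31) -> 12/31 as n -> infinity (since 6^(1/n) -> 1 and n^(9/n) -> 1)
Step 3: R = 1/lim|a_n|^(1/n) = 31/12

31/12


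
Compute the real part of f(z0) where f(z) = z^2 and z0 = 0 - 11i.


Step 1: z0 = 0 - 11i
Step 2: z0^2 = 0^2 - (-11)^2 + 0i
Step 3: real part = 0 - 121 = -121

-121


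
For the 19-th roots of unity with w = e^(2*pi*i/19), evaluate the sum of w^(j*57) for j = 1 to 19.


Step 1: The sum sum_{j=1}^{n} w^(k*j) equals n if n | k, else 0.
Step 2: Here n = 19, k = 57
Step 3: Does n divide k? 19 | 57 -> True
Step 4: Sum = 19

19


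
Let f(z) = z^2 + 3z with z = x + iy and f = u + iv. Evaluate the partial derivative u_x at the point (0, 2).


Step 1: f(z) = (x+iy)^2 + 3(x+iy) + 0
Step 2: u = (x^2 - y^2) + 3x + 0
Step 3: u_x = 2x + 3
Step 4: At (0, 2): u_x = 0 + 3 = 3

3


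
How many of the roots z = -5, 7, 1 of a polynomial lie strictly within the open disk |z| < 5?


Step 1: Check each root:
  z = -5: |-5| = 5 >= 5
  z = 7: |7| = 7 >= 5
  z = 1: |1| = 1 < 5
Step 2: Count = 1

1


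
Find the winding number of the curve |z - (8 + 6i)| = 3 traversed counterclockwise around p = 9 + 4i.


Step 1: Center c = (8, 6), radius = 3
Step 2: |p - c|^2 = 1^2 + (-2)^2 = 5
Step 3: r^2 = 9
Step 4: |p-c| < r so winding number = 1

1


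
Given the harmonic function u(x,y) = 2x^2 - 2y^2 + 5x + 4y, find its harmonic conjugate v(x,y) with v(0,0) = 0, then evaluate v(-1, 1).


Step 1: v_x = -u_y = 4y - 4
Step 2: v_y = u_x = 4x + 5
Step 3: v = 4xy - 4x + 5y + C
Step 4: v(0,0) = 0 => C = 0
Step 5: v(-1, 1) = 5

5


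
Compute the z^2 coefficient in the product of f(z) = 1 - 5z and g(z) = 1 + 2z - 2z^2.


Step 1: z^2 term in f*g comes from: (1)*(-2z^2) + (-5z)*(2z) + (0)*(1)
Step 2: = -2 - 10 + 0
Step 3: = -12

-12


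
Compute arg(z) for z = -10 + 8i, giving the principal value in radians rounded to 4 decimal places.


Step 1: z = -10 + 8i
Step 2: arg(z) = atan2(8, -10)
Step 3: arg(z) = 2.4669

2.4669


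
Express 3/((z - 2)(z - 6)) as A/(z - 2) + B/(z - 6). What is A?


Step 1: Multiply both sides by (z - 2) and set z = 2
Step 2: A = 3 / (2 - 6)
Step 3: A = 3 / (-4)
Step 4: A = -3/4

-3/4


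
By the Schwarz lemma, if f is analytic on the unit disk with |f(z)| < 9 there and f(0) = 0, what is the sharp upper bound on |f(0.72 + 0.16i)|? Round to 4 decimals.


Step 1: g = f/9 maps D -> D with g(0) = 0, so by the Schwarz lemma |g(z)| <= |z|, i.e. |f(z)| <= 9|z|; this is sharp (f(z) = 9z).
Step 2: |z0|^2 = 0.72^2 + 0.16^2 = 0.544
Step 3: |z0| = sqrt(0.544) = 0.737564
Step 4: Best bound = 9 * |z0| = 9 * 0.737564 = 6.6381

6.6381


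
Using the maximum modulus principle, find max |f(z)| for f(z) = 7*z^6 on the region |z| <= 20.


Step 1: On |z| = 20, |f(z)| = 7 * |z|^6 = 7 * 20^6
Step 2: By maximum modulus principle, maximum is on boundary.
Step 3: Maximum = 7 * 64000000 = 448000000

448000000


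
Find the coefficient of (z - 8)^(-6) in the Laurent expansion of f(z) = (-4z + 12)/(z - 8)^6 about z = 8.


Step 1: Write the numerator in powers of (z - 8): -4z + 12 = -4(z - 8) + (-4*8 + 12) = -4(z - 8) - 20
Step 2: Divide by (z - 8)^6: f(z) = -20(z - 8)^(-6) - 4(z - 8)^(-5)
Step 3: This finite sum is the Laurent series of f about z = 8.
Step 4: Coefficient of (z - 8)^(-6) = -4*8 + 12 = -20

-20


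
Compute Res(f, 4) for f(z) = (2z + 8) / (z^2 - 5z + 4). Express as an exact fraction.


Step 1: Q(z) = z^2 - 5z + 4 = (z - 4)(z - 1)
Step 2: Q'(z) = 2z - 5
Step 3: Q'(4) = 3, P(4) = 16
Step 4: Res = P(4)/Q'(4) = 16/3 = 16/3

16/3


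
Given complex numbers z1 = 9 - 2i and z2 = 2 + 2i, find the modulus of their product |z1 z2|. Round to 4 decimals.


Step 1: |z1| = sqrt(9^2 + (-2)^2) = sqrt(85)
Step 2: |z2| = sqrt(2^2 + 2^2) = sqrt(8)
Step 3: |z1*z2| = |z1|*|z2| = sqrt(85) * sqrt(8) = sqrt(85 * 8) = sqrt(680)
Step 4: = 26.0768

26.0768


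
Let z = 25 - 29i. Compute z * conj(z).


Step 1: conj(z) = 25 + 29i
Step 2: z * conj(z) = 25^2 + (-29)^2
Step 3: = 625 + 841 = 1466

1466


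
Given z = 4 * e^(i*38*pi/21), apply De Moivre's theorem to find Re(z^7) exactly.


Step 1: By De Moivre's theorem, z^7 = 4^7 * e^(i*7*38*pi/21) = 16384 * (cos(38*pi/3) + i*sin(38*pi/3))
Step 2: |z|^7 = 4^7 = 16384
Step 3: Reduce the angle mod 2*pi: 38*pi/3 - 12*pi = 2*pi/3
Step 4: cos(2*pi/3) = -1/2
Step 5: Re(z^7) = 16384 * (-1/2) = -8192

-8192


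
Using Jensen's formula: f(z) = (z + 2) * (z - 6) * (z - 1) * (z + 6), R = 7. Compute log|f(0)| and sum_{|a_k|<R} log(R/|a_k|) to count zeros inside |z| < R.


Jensen's formula: (1/2pi)*integral log|f(Re^it)|dt = log|f(0)| + sum_{|a_k|<R} log(R/|a_k|)
Step 1: f(0) = 2 * (-6) * (-1) * 6 = 72
Step 2: log|f(0)| = log|-2| + log|6| + log|1| + log|-6| = 4.2767
Step 3: Zeros inside |z| < 7: -2, 6, 1, -6
Step 4: Jensen sum = log(7/2) + log(7/6) + log(7/1) + log(7/6) = 3.507
Step 5: n(R) = number of terms in the Jensen sum = count of zeros inside |z| < 7 = 4

4


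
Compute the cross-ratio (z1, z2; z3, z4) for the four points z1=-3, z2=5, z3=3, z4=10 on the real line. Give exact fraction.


Step 1: (z1-z3)(z2-z4) = (-6) * (-5) = 30
Step 2: (z1-z4)(z2-z3) = (-13) * 2 = -26
Step 3: Cross-ratio = -30/26 = -15/13

-15/13


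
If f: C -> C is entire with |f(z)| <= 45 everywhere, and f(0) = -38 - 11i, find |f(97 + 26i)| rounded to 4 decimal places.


Step 1: By Liouville's theorem, a bounded entire function is constant.
Step 2: f(z) = f(0) = -38 - 11i for all z.
Step 3: |f(w)| = |-38 - 11i| = sqrt(1444 + 121)
Step 4: = 39.5601

39.5601


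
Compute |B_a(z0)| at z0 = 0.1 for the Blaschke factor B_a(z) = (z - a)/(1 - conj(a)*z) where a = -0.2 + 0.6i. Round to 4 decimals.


Step 1: Numerator z0 - a = 0.1 - (-0.2 + 0.6i) = 0.3 - 0.6i
Step 2: Denominator 1 - conj(a)*z0 = 1 - (-0.2 - 0.6i)*0.1 = 1.02 + 0.06i
Step 3: |z0 - a|^2 = 0.3^2 + (-0.6)^2 = 0.45; |1 - conj(a)*z0|^2 = 1.02^2 + 0.06^2 = 1.044
Step 4: |B_a(0.1)| = sqrt(0.45 / 1.044) = sqrt(0.431034)
Step 5: = 0.6565

0.6565


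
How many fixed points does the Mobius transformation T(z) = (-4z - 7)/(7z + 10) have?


Step 1: Fixed points satisfy T(z) = z
Step 2: 7z^2 + 14z + 7 = 0
Step 3: Discriminant = 14^2 - 4*7*7 = 0
Step 4: Number of fixed points = 1

1


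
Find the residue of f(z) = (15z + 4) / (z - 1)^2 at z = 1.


Step 1: Pole of order 2 at z = 1
Step 2: Res = lim d/dz [(z - 1)^2 * f(z)] as z -> 1
Step 3: (z - 1)^2 * f(z) = 15z + 4
Step 4: d/dz[15z + 4] = 15

15


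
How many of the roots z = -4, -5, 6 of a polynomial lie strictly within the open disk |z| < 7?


Step 1: Check each root:
  z = -4: |-4| = 4 < 7
  z = -5: |-5| = 5 < 7
  z = 6: |6| = 6 < 7
Step 2: Count = 3

3


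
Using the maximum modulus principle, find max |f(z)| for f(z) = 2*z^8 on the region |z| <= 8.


Step 1: On |z| = 8, |f(z)| = 2 * |z|^8 = 2 * 8^8
Step 2: By maximum modulus principle, maximum is on boundary.
Step 3: Maximum = 2 * 16777216 = 33554432

33554432


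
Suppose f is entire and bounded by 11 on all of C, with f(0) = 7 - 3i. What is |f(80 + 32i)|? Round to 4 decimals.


Step 1: By Liouville's theorem, a bounded entire function is constant.
Step 2: f(z) = f(0) = 7 - 3i for all z.
Step 3: |f(w)| = |7 - 3i| = sqrt(49 + 9)
Step 4: = 7.6158

7.6158


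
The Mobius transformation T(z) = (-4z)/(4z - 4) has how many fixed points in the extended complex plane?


Step 1: Fixed points satisfy T(z) = z
Step 2: 4z^2 = 0
Step 3: Discriminant = 0^2 - 4*4*0 = 0
Step 4: Number of fixed points = 1

1


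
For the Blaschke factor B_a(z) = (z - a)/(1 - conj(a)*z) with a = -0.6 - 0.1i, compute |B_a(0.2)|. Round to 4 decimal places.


Step 1: Numerator z0 - a = 0.2 - (-0.6 - 0.1i) = 0.8 + 0.1i
Step 2: Denominator 1 - conj(a)*z0 = 1 - (-0.6 + 0.1i)*0.2 = 1.12 - 0.02i
Step 3: |z0 - a|^2 = 0.8^2 + 0.1^2 = 0.65; |1 - conj(a)*z0|^2 = 1.12^2 + (-0.02)^2 = 1.2548
Step 4: |B_a(0.2)| = sqrt(0.65 / 1.2548) = sqrt(0.518011)
Step 5: = 0.7197

0.7197


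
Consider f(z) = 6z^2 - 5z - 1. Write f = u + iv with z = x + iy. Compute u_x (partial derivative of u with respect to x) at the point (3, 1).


Step 1: f(z) = 6(x+iy)^2 - 5(x+iy) - 1
Step 2: u = 6(x^2 - y^2) - 5x - 1
Step 3: u_x = 12x - 5
Step 4: At (3, 1): u_x = 36 - 5 = 31

31


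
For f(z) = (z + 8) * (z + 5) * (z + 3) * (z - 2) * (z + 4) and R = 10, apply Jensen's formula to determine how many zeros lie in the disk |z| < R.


Jensen's formula: (1/2pi)*integral log|f(Re^it)|dt = log|f(0)| + sum_{|a_k|<R} log(R/|a_k|)
Step 1: f(0) = 8 * 5 * 3 * (-2) * 4 = -960
Step 2: log|f(0)| = log|-8| + log|-5| + log|-3| + log|2| + log|-4| = 6.8669
Step 3: Zeros inside |z| < 10: -8, -5, -3, 2, -4
Step 4: Jensen sum = log(10/8) + log(10/5) + log(10/3) + log(10/2) + log(10/4) = 4.646
Step 5: n(R) = number of terms in the Jensen sum = count of zeros inside |z| < 10 = 5

5


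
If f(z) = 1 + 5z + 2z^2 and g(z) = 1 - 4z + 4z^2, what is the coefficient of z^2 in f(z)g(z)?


Step 1: z^2 term in f*g comes from: (1)*(4z^2) + (5z)*(-4z) + (2z^2)*(1)
Step 2: = 4 - 20 + 2
Step 3: = -14

-14


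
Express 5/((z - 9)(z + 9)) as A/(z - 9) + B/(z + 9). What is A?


Step 1: Multiply both sides by (z - 9) and set z = 9
Step 2: A = 5 / (9 + 9)
Step 3: A = 5 / 18
Step 4: A = 5/18

5/18


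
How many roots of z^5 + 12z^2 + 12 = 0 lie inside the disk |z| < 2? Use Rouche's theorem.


Step 1: On |z| = 2 the three terms have sizes |z^5| = 2^5 = 32, |12z^2| = 12*2^2 = 48, |12| = 12
Step 2: The dominant term is g(z) = 12z^2; let h(z) = z^5 + 12 so f = g + h
Step 3: On |z| = 2: |g| = 48 and |h| <= 32 + 12 = 44
Step 4: Since 48 > 44, |h| < |g| on |z| = 2, so by Rouche f has the same number of zeros as g inside |z| < 2
Step 5: g(z) = 12z^2 has 2 zeros (at the origin, multiplicity 2) inside |z| < 2. Answer = 2

2


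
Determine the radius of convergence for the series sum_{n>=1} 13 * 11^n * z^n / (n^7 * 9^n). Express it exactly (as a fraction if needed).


Step 1: General term a_n = 13 * 11^n / (n^7 * 9^n)
Step 2: By the root test, |a_n|^(1/n) = 13^(1/n) * 11 / (n^(7/n) * 9) -> 11/9 as n -> infinity (since 13^(1/n) -> 1 and n^(7/n) -> 1)
Step 3: R = 1/lim|a_n|^(1/n) = 9/11

9/11


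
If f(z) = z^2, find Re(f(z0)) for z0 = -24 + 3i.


Step 1: z0 = -24 + 3i
Step 2: z0^2 = (-24)^2 - 3^2 - 144i
Step 3: real part = 576 - 9 = 567

567


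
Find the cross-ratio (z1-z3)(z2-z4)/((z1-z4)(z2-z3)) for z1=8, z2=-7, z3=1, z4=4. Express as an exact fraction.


Step 1: (z1-z3)(z2-z4) = 7 * (-11) = -77
Step 2: (z1-z4)(z2-z3) = 4 * (-8) = -32
Step 3: Cross-ratio = 77/32 = 77/32

77/32


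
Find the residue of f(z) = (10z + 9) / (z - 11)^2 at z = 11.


Step 1: Pole of order 2 at z = 11
Step 2: Res = lim d/dz [(z - 11)^2 * f(z)] as z -> 11
Step 3: (z - 11)^2 * f(z) = 10z + 9
Step 4: d/dz[10z + 9] = 10

10


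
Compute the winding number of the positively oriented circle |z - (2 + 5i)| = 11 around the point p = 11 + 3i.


Step 1: Center c = (2, 5), radius = 11
Step 2: |p - c|^2 = 9^2 + (-2)^2 = 85
Step 3: r^2 = 121
Step 4: |p-c| < r so winding number = 1

1


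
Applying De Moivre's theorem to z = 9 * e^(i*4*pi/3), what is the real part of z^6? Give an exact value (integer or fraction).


Step 1: By De Moivre's theorem, z^6 = 9^6 * e^(i*6*4*pi/3) = 531441 * (cos(8*pi) + i*sin(8*pi))
Step 2: |z|^6 = 9^6 = 531441
Step 3: Reduce the angle mod 2*pi: 8*pi - 8*pi = 0
Step 4: cos(0) = 1
Step 5: Re(z^6) = 531441 * 1 = 531441

531441


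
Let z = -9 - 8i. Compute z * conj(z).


Step 1: conj(z) = -9 + 8i
Step 2: z * conj(z) = (-9)^2 + (-8)^2
Step 3: = 81 + 64 = 145

145


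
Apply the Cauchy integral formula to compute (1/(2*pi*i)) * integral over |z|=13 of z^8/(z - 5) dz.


Step 1: f(z) = z^8, a = 5 is inside |z| = 13
Step 2: By Cauchy integral formula: (1/(2pi*i)) * integral = f(a)
Step 3: f(5) = 5^8 = 390625

390625


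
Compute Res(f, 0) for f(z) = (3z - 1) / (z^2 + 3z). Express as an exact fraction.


Step 1: Q(z) = z^2 + 3z = (z)(z + 3)
Step 2: Q'(z) = 2z + 3
Step 3: Q'(0) = 3, P(0) = -1
Step 4: Res = P(0)/Q'(0) = -1/3 = -1/3

-1/3


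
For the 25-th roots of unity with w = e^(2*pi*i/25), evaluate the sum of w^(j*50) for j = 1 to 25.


Step 1: The sum sum_{j=1}^{n} w^(k*j) equals n if n | k, else 0.
Step 2: Here n = 25, k = 50
Step 3: Does n divide k? 25 | 50 -> True
Step 4: Sum = 25

25


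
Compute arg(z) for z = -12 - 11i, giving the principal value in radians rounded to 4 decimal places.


Step 1: z = -12 - 11i
Step 2: arg(z) = atan2(-11, -12)
Step 3: arg(z) = -2.3996

-2.3996


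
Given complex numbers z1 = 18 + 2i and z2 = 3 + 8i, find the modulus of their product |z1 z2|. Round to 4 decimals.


Step 1: |z1| = sqrt(18^2 + 2^2) = sqrt(328)
Step 2: |z2| = sqrt(3^2 + 8^2) = sqrt(73)
Step 3: |z1*z2| = |z1|*|z2| = sqrt(328) * sqrt(73) = sqrt(328 * 73) = sqrt(23944)
Step 4: = 154.7385

154.7385


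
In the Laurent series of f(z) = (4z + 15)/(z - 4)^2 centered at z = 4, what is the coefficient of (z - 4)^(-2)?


Step 1: Write the numerator in powers of (z - 4): 4z + 15 = 4(z - 4) + (4*4 + 15) = 4(z - 4) + 31
Step 2: Divide by (z - 4)^2: f(z) = 31(z - 4)^(-2) + 4(z - 4)^(-1)
Step 3: This finite sum is the Laurent series of f about z = 4.
Step 4: Coefficient of (z - 4)^(-2) = 4*4 + 15 = 31

31


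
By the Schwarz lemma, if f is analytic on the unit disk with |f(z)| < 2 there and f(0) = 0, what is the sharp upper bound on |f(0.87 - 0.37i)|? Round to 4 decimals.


Step 1: g = f/2 maps D -> D with g(0) = 0, so by the Schwarz lemma |g(z)| <= |z|, i.e. |f(z)| <= 2|z|; this is sharp (f(z) = 2z).
Step 2: |z0|^2 = 0.87^2 + (-0.37)^2 = 0.8938
Step 3: |z0| = sqrt(0.8938) = 0.94541
Step 4: Best bound = 2 * |z0| = 2 * 0.94541 = 1.8908

1.8908


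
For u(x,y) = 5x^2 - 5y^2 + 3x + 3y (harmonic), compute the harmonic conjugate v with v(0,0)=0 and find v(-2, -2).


Step 1: v_x = -u_y = 10y - 3
Step 2: v_y = u_x = 10x + 3
Step 3: v = 10xy - 3x + 3y + C
Step 4: v(0,0) = 0 => C = 0
Step 5: v(-2, -2) = 40

40


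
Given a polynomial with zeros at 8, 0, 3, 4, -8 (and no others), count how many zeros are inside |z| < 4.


Step 1: Check each root:
  z = 8: |8| = 8 >= 4
  z = 0: |0| = 0 < 4
  z = 3: |3| = 3 < 4
  z = 4: |4| = 4 >= 4
  z = -8: |-8| = 8 >= 4
Step 2: Count = 2

2


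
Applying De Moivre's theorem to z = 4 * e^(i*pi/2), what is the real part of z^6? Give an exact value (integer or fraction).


Step 1: By De Moivre's theorem, z^6 = 4^6 * e^(i*6*pi/2) = 4096 * (cos(3*pi) + i*sin(3*pi))
Step 2: |z|^6 = 4^6 = 4096
Step 3: Reduce the angle mod 2*pi: 3*pi - 2*pi = pi
Step 4: cos(pi) = -1
Step 5: Re(z^6) = 4096 * (-1) = -4096

-4096


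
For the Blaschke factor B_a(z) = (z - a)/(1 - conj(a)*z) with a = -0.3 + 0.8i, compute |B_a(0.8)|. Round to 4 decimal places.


Step 1: Numerator z0 - a = 0.8 - (-0.3 + 0.8i) = 1.1 - 0.8i
Step 2: Denominator 1 - conj(a)*z0 = 1 - (-0.3 - 0.8i)*0.8 = 1.24 + 0.64i
Step 3: |z0 - a|^2 = 1.1^2 + (-0.8)^2 = 1.85; |1 - conj(a)*z0|^2 = 1.24^2 + 0.64^2 = 1.9472
Step 4: |B_a(0.8)| = sqrt(1.85 / 1.9472) = sqrt(0.950082)
Step 5: = 0.9747

0.9747


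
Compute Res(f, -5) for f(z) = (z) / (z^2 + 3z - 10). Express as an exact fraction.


Step 1: Q(z) = z^2 + 3z - 10 = (z + 5)(z - 2)
Step 2: Q'(z) = 2z + 3
Step 3: Q'(-5) = -7, P(-5) = -5
Step 4: Res = P(-5)/Q'(-5) = -5/(-7) = 5/7

5/7


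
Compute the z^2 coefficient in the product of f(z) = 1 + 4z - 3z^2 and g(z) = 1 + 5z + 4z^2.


Step 1: z^2 term in f*g comes from: (1)*(4z^2) + (4z)*(5z) + (-3z^2)*(1)
Step 2: = 4 + 20 - 3
Step 3: = 21

21


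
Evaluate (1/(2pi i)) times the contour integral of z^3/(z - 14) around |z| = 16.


Step 1: f(z) = z^3, a = 14 is inside |z| = 16
Step 2: By Cauchy integral formula: (1/(2pi*i)) * integral = f(a)
Step 3: f(14) = 14^3 = 2744

2744


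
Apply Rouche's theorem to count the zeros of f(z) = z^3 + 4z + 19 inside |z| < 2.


Step 1: On |z| = 2 the three terms have sizes |z^3| = 2^3 = 8, |4z| = 4*2 = 8, |19| = 19
Step 2: The dominant term is g(z) = 19; let h(z) = z^3 + 4z so f = g + h
Step 3: On |z| = 2: |g| = 19 and |h| <= 8 + 8 = 16
Step 4: Since 19 > 16, |h| < |g| on |z| = 2, so by Rouche f has the same number of zeros as g inside |z| < 2
Step 5: g(z) = 19 is a nonzero constant with no zeros inside |z| < 2. Answer = 0

0


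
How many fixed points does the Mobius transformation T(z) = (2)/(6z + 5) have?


Step 1: Fixed points satisfy T(z) = z
Step 2: 6z^2 + 5z - 2 = 0
Step 3: Discriminant = 5^2 - 4*6*(-2) = 73
Step 4: Number of fixed points = 2

2


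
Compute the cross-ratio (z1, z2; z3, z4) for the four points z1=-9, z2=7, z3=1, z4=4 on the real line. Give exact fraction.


Step 1: (z1-z3)(z2-z4) = (-10) * 3 = -30
Step 2: (z1-z4)(z2-z3) = (-13) * 6 = -78
Step 3: Cross-ratio = 30/78 = 5/13

5/13


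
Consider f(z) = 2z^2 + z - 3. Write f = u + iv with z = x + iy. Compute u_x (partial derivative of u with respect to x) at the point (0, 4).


Step 1: f(z) = 2(x+iy)^2 + (x+iy) - 3
Step 2: u = 2(x^2 - y^2) + x - 3
Step 3: u_x = 4x + 1
Step 4: At (0, 4): u_x = 0 + 1 = 1

1


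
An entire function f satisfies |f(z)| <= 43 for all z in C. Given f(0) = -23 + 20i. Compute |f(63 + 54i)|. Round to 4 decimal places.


Step 1: By Liouville's theorem, a bounded entire function is constant.
Step 2: f(z) = f(0) = -23 + 20i for all z.
Step 3: |f(w)| = |-23 + 20i| = sqrt(529 + 400)
Step 4: = 30.4795

30.4795


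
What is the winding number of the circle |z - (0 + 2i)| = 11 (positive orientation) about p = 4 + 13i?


Step 1: Center c = (0, 2), radius = 11
Step 2: |p - c|^2 = 4^2 + 11^2 = 137
Step 3: r^2 = 121
Step 4: |p-c| > r so winding number = 0

0


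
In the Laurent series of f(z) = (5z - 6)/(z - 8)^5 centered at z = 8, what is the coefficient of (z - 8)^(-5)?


Step 1: Write the numerator in powers of (z - 8): 5z - 6 = 5(z - 8) + (5*8 - 6) = 5(z - 8) + 34
Step 2: Divide by (z - 8)^5: f(z) = 34(z - 8)^(-5) + 5(z - 8)^(-4)
Step 3: This finite sum is the Laurent series of f about z = 8.
Step 4: Coefficient of (z - 8)^(-5) = 5*8 - 6 = 34

34


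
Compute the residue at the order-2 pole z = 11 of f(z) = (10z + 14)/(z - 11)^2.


Step 1: Pole of order 2 at z = 11
Step 2: Res = lim d/dz [(z - 11)^2 * f(z)] as z -> 11
Step 3: (z - 11)^2 * f(z) = 10z + 14
Step 4: d/dz[10z + 14] = 10

10


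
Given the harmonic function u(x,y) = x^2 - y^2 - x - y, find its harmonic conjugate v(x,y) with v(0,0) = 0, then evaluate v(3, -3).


Step 1: v_x = -u_y = 2y + 1
Step 2: v_y = u_x = 2x - 1
Step 3: v = 2xy + x - y + C
Step 4: v(0,0) = 0 => C = 0
Step 5: v(3, -3) = -12

-12


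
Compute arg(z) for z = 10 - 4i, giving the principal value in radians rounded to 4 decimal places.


Step 1: z = 10 - 4i
Step 2: arg(z) = atan2(-4, 10)
Step 3: arg(z) = -0.3805

-0.3805


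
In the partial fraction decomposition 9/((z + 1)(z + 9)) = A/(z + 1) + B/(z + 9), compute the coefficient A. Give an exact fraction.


Step 1: Multiply both sides by (z + 1) and set z = -1
Step 2: A = 9 / (-1 + 9)
Step 3: A = 9 / 8
Step 4: A = 9/8

9/8


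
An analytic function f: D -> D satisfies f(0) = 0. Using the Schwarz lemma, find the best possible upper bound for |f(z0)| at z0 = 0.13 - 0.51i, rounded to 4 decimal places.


Step 1: Schwarz lemma: if f: D -> D is analytic with f(0) = 0, then |f(z)| <= |z| for all z in D, and this is sharp (f(z) = z).
Step 2: |z0|^2 = 0.13^2 + (-0.51)^2 = 0.277
Step 3: |z0| = sqrt(0.277) = 0.526308
Step 4: Best bound = |z0| = 0.5263

0.5263


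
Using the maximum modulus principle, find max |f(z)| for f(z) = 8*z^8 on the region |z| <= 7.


Step 1: On |z| = 7, |f(z)| = 8 * |z|^8 = 8 * 7^8
Step 2: By maximum modulus principle, maximum is on boundary.
Step 3: Maximum = 8 * 5764801 = 46118408

46118408


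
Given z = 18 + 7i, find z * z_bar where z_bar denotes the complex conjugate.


Step 1: conj(z) = 18 - 7i
Step 2: z * conj(z) = 18^2 + 7^2
Step 3: = 324 + 49 = 373

373


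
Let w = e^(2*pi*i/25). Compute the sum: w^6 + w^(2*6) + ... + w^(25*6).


Step 1: The sum sum_{j=1}^{n} w^(k*j) equals n if n | k, else 0.
Step 2: Here n = 25, k = 6
Step 3: Does n divide k? 25 | 6 -> False
Step 4: Sum = 0

0


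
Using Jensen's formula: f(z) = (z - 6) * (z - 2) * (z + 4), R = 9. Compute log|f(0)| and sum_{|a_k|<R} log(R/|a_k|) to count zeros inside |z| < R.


Jensen's formula: (1/2pi)*integral log|f(Re^it)|dt = log|f(0)| + sum_{|a_k|<R} log(R/|a_k|)
Step 1: f(0) = (-6) * (-2) * 4 = 48
Step 2: log|f(0)| = log|6| + log|2| + log|-4| = 3.8712
Step 3: Zeros inside |z| < 9: 6, 2, -4
Step 4: Jensen sum = log(9/6) + log(9/2) + log(9/4) = 2.7205
Step 5: n(R) = number of terms in the Jensen sum = count of zeros inside |z| < 9 = 3

3


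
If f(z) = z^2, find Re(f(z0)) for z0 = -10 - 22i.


Step 1: z0 = -10 - 22i
Step 2: z0^2 = (-10)^2 - (-22)^2 + 440i
Step 3: real part = 100 - 484 = -384

-384


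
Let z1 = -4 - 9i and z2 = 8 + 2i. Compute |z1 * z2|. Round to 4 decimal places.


Step 1: |z1| = sqrt((-4)^2 + (-9)^2) = sqrt(97)
Step 2: |z2| = sqrt(8^2 + 2^2) = sqrt(68)
Step 3: |z1*z2| = |z1|*|z2| = sqrt(97) * sqrt(68) = sqrt(97 * 68) = sqrt(6596)
Step 4: = 81.2158

81.2158
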